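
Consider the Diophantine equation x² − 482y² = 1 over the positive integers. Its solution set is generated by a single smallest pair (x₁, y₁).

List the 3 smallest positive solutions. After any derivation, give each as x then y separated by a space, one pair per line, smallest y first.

√482 → a₀=21, period (1,20,1,42); ℓ=4 even so k=3
k=0  a_k=21  p_k/q_k = 21/1
…
k=2  a_k=20  p_k/q_k = 461/21
k=3  a_k=1  p_k/q_k = 483/22
→ (483, 22).  Check: 483²=233289, 482·22²=233288, difference 1.
k=2:  x_2 = 483·483+482·22·22 = 466577,  y_2 = 483·22+22·483 = 21252
k=3:  x_3 = 483·466577+482·22·21252 = 450712899,  y_3 = 483·21252+22·466577 = 20529410

483 22
466577 21252
450712899 20529410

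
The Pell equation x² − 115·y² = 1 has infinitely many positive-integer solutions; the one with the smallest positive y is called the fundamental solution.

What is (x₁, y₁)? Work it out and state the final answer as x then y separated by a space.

1126 105

√115 = [10; 1,2,1,1,1,1,1,2,1,20, …], period ℓ=10 (even) → k=9
k=0  a_k=10  p_k/q_k = 10/1
k=1  a_k=1  p_k/q_k = 11/1
k=2  a_k=2  p_k/q_k = 32/3
k=3  a_k=1  p_k/q_k = 43/4
k=4  a_k=1  p_k/q_k = 75/7
k=5  a_k=1  p_k/q_k = 118/11
…
k=8  a_k=2  p_k/q_k = 815/76
k=9  a_k=1  p_k/q_k = 1126/105
(x₁, y₁) = (1126, 105);  1126² − 115·105² = 1 ✓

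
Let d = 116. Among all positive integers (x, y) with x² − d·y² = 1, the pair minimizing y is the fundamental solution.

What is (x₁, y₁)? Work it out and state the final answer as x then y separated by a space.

9801 910

d=116: √d = [10; 1,3,2,1,4,1,2,3,1,20] (ℓ=10, even), read p_9/q_9
i=0: a=10 ⇒ p=10, q=1
i=1: a=1 ⇒ p=11, q=1
…
i=3: a=2 ⇒ p=97, q=9
…
i=5: a=4 ⇒ p=657, q=61
i=6: a=1 ⇒ p=797, q=74
…
i=8: a=3 ⇒ p=7550, q=701
i=9: a=1 ⇒ p=9801, q=910
→ (9801, 910).  Check: 9801²=96059601, 116·910²=96059600, difference 1.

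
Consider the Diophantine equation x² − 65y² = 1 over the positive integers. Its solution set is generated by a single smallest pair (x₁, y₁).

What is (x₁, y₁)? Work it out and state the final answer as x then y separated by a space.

[8; 16] for √65; ℓ=1 ⇒ convergent index 1
a_0=8:  p_0=8·1+0=8,  q_0=8·0+1=1
a_1=16:  p_1=16·8+1=129,  q_1=16·1+0=16
fundamental: x₁=129, y₁=16  (since 16641 − 65·256 = 1)

129 16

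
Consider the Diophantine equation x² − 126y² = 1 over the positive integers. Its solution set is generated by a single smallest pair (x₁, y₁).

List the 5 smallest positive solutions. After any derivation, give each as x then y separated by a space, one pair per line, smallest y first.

[11; 4,2,4,22] for √126; ℓ=4 ⇒ convergent index 3
k=0  a_k=11  p_k/q_k = 11/1
k=1  a_k=4  p_k/q_k = 45/4
k=2  a_k=2  p_k/q_k = 101/9
k=3  a_k=4  p_k/q_k = 449/40
→ (449, 40).  Check: 449²=201601, 126·40²=201600, difference 1.
(449+40√126)^2 = 403201 + 35920√126
(449+40√126)^3 = 362074049 + 32256120√126
(449+40√126)^4 = 325142092801 + 28965959840√126
(449+40√126)^5 = 291977237261249 + 26011399680200√126

449 40
403201 35920
362074049 32256120
325142092801 28965959840
291977237261249 26011399680200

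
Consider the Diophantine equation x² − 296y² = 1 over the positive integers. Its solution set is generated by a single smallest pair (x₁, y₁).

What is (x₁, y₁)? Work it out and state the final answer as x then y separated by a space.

√296 → a₀=17, period (4,1,7,1,4,34); ℓ=6 even so k=5
a_0=17:  p_0=17·1+0=17,  q_0=17·0+1=1
a_1=4:  p_1=4·17+1=69,  q_1=4·1+0=4
a_2=1:  p_2=1·69+17=86,  q_2=1·4+1=5
a_3=7:  p_3=7·86+69=671,  q_3=7·5+4=39
a_4=1:  p_4=1·671+86=757,  q_4=1·39+5=44
a_5=4:  p_5=4·757+671=3699,  q_5=4·44+39=215
→ (3699, 215).  Check: 3699²=13682601, 296·215²=13682600, difference 1.

3699 215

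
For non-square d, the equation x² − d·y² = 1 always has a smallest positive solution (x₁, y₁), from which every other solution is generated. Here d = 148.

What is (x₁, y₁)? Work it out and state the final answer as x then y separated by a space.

73 6

√148 = [12; 6,24, …], period ℓ=2 (even) → k=1
i=0: a=12 ⇒ p=12, q=1
i=1: a=6 ⇒ p=73, q=6
→ (73, 6).  Check: 73²=5329, 148·6²=5328, difference 1.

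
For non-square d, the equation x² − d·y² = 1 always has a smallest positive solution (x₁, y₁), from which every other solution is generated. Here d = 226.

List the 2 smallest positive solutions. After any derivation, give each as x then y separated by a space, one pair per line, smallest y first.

451 30
406801 27060

√226 → a₀=15, period (30); ℓ=1 odd so k=1
a_0=15:  p_0=15·1+0=15,  q_0=15·0+1=1
a_1=30:  p_1=30·15+1=451,  q_1=30·1+0=30
→ (451, 30).  Check: 451²=203401, 226·30²=203400, difference 1.
k=2:  x_2 = 451·451+226·30·30 = 406801,  y_2 = 451·30+30·451 = 27060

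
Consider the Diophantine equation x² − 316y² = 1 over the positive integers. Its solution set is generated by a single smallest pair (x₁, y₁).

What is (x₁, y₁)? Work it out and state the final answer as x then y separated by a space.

12799 720

√316 → a₀=17, period (1,3,2,8,2,3,1,34); ℓ=8 even so k=7
k=0  a_k=17  p_k/q_k = 17/1
…
k=3  a_k=2  p_k/q_k = 160/9
k=4  a_k=8  p_k/q_k = 1351/76
k=5  a_k=2  p_k/q_k = 2862/161
k=6  a_k=3  p_k/q_k = 9937/559
k=7  a_k=1  p_k/q_k = 12799/720
fundamental: x₁=12799, y₁=720  (since 163814401 − 316·518400 = 1)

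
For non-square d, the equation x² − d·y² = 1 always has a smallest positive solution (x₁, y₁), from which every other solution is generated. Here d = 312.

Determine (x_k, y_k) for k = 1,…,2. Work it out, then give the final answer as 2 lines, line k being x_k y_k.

53 3
5617 318

d=312: √d = [17; 1,1,1,34] (ℓ=4, even), read p_3/q_3
k=0  a_k=17  p_k/q_k = 17/1
k=1  a_k=1  p_k/q_k = 18/1
k=2  a_k=1  p_k/q_k = 35/2
k=3  a_k=1  p_k/q_k = 53/3
(x₁, y₁) = (53, 3);  53² − 312·3² = 1 ✓
k=2:  x_2 = 53·53+312·3·3 = 5617,  y_2 = 53·3+3·53 = 318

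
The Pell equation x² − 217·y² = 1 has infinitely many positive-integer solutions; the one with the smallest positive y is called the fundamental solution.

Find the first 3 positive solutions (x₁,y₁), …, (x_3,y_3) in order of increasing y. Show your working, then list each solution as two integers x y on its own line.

√217 = [14; 1,2,1,2,1,…,2,1,28, …], period ℓ=16 (even) → k=15
step 0: (14, 1)  from 14·(1,0) + (0,1)
step 1: (15, 1)  from 1·(14,1) + (1,0)
…
step 3: (59, 4)  from 1·(44,3) + (15,1)
…
step 5: (221, 15)  from 1·(162,11) + (59,4)
step 6: (383, 26)  from 1·(221,15) + (162,11)
…
step 9: (139163, 9447)  from 9·(15055,1022) + (3668,249)
…
step 14: (2809702, 190735)  from 2·(1034361,70217) + (740980,50301)
step 15: (3844063, 260952)  from 1·(2809702,190735) + (1034361,70217)
(x₁, y₁) = (3844063, 260952);  3844063² − 217·260952² = 1 ✓
k=2:  x_2 = 3844063·3844063+217·260952·260952 = 29553640695937,  y_2 = 3844063·260952+260952·3844063 = 2006231855952
k=3:  x_3 = 3844063·29553640695937+217·260952·2006231855952 = 227212113429087499999,  y_3 = 3844063·2006231855952+260952·29553640695937 = 15424163293772565000

3844063 260952
29553640695937 2006231855952
227212113429087499999 15424163293772565000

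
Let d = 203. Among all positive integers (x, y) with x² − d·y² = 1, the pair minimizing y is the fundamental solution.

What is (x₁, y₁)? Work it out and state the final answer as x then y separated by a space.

57 4

d=203: √d = [14; 4,28] (ℓ=2, even), read p_1/q_1
k=0  a_k=14  p_k/q_k = 14/1
k=1  a_k=4  p_k/q_k = 57/4
fundamental: x₁=57, y₁=4  (since 3249 − 203·16 = 1)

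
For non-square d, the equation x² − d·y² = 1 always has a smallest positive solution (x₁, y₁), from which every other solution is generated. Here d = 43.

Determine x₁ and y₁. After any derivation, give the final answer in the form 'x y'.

√43 = [6; 1,1,3,1,5,1,3,1,1,12, …], period ℓ=10 (even) → k=9
step 0: (6, 1)  from 6·(1,0) + (0,1)
step 1: (7, 1)  from 1·(6,1) + (1,0)
…
step 5: (341, 52)  from 5·(59,9) + (46,7)
…
step 8: (1941, 296)  from 1·(1541,235) + (400,61)
step 9: (3482, 531)  from 1·(1941,296) + (1541,235)
→ (3482, 531).  Check: 3482²=12124324, 43·531²=12124323, difference 1.

3482 531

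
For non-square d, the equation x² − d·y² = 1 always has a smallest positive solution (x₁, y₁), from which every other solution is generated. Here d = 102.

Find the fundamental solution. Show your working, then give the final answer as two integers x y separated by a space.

[10; 10,20] for √102; ℓ=2 ⇒ convergent index 1
a_0=10:  p_0=10·1+0=10,  q_0=10·0+1=1
a_1=10:  p_1=10·10+1=101,  q_1=10·1+0=10
(x₁, y₁) = (101, 10);  101² − 102·10² = 1 ✓

101 10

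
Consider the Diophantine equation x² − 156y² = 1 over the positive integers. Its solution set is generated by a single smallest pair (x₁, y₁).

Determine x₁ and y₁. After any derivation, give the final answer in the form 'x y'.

√156 → a₀=12, period (2,24); ℓ=2 even so k=1
i=0: a=12 ⇒ p=12, q=1
i=1: a=2 ⇒ p=25, q=2
→ (25, 2).  Check: 25²=625, 156·2²=624, difference 1.

25 2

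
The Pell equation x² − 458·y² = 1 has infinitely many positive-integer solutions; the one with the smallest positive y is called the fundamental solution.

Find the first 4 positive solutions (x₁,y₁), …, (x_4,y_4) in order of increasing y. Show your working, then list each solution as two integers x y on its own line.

22899 1070
1048728401 49003860
48029663286099 2244278779210
2199662518128033601 102783479481255720

d=458: √d = [21; 2,2,42] (ℓ=3, odd), read p_5/q_5
i=0: a=21 ⇒ p=21, q=1
…
i=4: a=2 ⇒ p=9181, q=429
i=5: a=2 ⇒ p=22899, q=1070
→ (22899, 1070).  Check: 22899²=524364201, 458·1070²=524364200, difference 1.
k=2:  x_2 = 22899·22899+458·1070·1070 = 1048728401,  y_2 = 22899·1070+1070·22899 = 49003860
k=3:  x_3 = 22899·1048728401+458·1070·49003860 = 48029663286099,  y_3 = 22899·49003860+1070·1048728401 = 2244278779210
k=4:  x_4 = 22899·48029663286099+458·1070·2244278779210 = 2199662518128033601,  y_4 = 22899·2244278779210+1070·48029663286099 = 102783479481255720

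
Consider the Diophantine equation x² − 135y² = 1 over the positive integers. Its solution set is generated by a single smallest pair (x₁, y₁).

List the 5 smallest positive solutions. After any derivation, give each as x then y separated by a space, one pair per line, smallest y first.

244 21
119071 10248
58106404 5001003
28355806081 2440479216
13837575261124 1190948856405

√135 = [11; 1,1,1,1,1,1,1,22, …], period ℓ=8 (even) → k=7
a_0=11:  p_0=11·1+0=11,  q_0=11·0+1=1
…
a_2=1:  p_2=1·12+11=23,  q_2=1·1+1=2
a_3=1:  p_3=1·23+12=35,  q_3=1·2+1=3
a_4=1:  p_4=1·35+23=58,  q_4=1·3+2=5
a_5=1:  p_5=1·58+35=93,  q_5=1·5+3=8
a_6=1:  p_6=1·93+58=151,  q_6=1·8+5=13
a_7=1:  p_7=1·151+93=244,  q_7=1·13+8=21
(x₁, y₁) = (244, 21);  244² − 135·21² = 1 ✓
n=2: (244,21)∘(244,21) = (244·244+135·21·21, 244·21+21·244) = (119071,10248)
n=3: (119071,10248)∘(244,21) = (244·119071+135·21·10248, 244·10248+21·119071) = (58106404,5001003)
n=4: (58106404,5001003)∘(244,21) = (244·58106404+135·21·5001003, 244·5001003+21·58106404) = (28355806081,2440479216)
n=5: (28355806081,2440479216)∘(244,21) = (244·28355806081+135·21·2440479216, 244·2440479216+21·28355806081) = (13837575261124,1190948856405)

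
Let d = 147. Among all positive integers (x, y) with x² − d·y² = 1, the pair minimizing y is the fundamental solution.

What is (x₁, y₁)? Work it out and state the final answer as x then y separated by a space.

97 8

d=147: √d = [12; 8,24] (ℓ=2, even), read p_1/q_1
step 0: (12, 1)  from 12·(1,0) + (0,1)
step 1: (97, 8)  from 8·(12,1) + (1,0)
→ (97, 8).  Check: 97²=9409, 147·8²=9408, difference 1.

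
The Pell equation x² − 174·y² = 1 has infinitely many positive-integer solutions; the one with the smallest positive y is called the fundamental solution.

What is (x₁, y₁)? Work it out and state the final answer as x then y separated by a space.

[13; 5,4,5,26] for √174; ℓ=4 ⇒ convergent index 3
a_0=13:  p_0=13·1+0=13,  q_0=13·0+1=1
a_1=5:  p_1=5·13+1=66,  q_1=5·1+0=5
a_2=4:  p_2=4·66+13=277,  q_2=4·5+1=21
a_3=5:  p_3=5·277+66=1451,  q_3=5·21+5=110
fundamental: x₁=1451, y₁=110  (since 2105401 − 174·12100 = 1)

1451 110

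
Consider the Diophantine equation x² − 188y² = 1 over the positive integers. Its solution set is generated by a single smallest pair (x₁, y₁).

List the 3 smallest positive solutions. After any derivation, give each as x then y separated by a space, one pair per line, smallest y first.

√188 → a₀=13, period (1,2,2,6,2,2,1,26); ℓ=8 even so k=7
i=0: a=13 ⇒ p=13, q=1
i=1: a=1 ⇒ p=14, q=1
i=2: a=2 ⇒ p=41, q=3
i=3: a=2 ⇒ p=96, q=7
i=4: a=6 ⇒ p=617, q=45
i=5: a=2 ⇒ p=1330, q=97
i=6: a=2 ⇒ p=3277, q=239
i=7: a=1 ⇒ p=4607, q=336
→ (4607, 336).  Check: 4607²=21224449, 188·336²=21224448, difference 1.
n=2: (4607,336)∘(4607,336) = (4607·4607+188·336·336, 4607·336+336·4607) = (42448897,3095904)
n=3: (42448897,3095904)∘(4607,336) = (4607·42448897+188·336·3095904, 4607·3095904+336·42448897) = (391124132351,28525659120)

4607 336
42448897 3095904
391124132351 28525659120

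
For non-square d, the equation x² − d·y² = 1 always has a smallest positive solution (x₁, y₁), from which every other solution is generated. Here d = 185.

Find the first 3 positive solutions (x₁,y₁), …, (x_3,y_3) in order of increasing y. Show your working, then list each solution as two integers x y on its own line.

9249 680
171088001 12578640
3164785833249 232679682040

√185 = [13; 1,1,1,1,26, …], period ℓ=5 (odd) → k=9
a_0=13:  p_0=13·1+0=13,  q_0=13·0+1=1
…
a_4=1:  p_4=1·41+27=68,  q_4=1·3+2=5
…
a_7=1:  p_7=1·1877+1809=3686,  q_7=1·138+133=271
a_8=1:  p_8=1·3686+1877=5563,  q_8=1·271+138=409
a_9=1:  p_9=1·5563+3686=9249,  q_9=1·409+271=680
fundamental: x₁=9249, y₁=680  (since 85544001 − 185·462400 = 1)
(9249+680√185)^2 = 171088001 + 12578640√185
(9249+680√185)^3 = 3164785833249 + 232679682040√185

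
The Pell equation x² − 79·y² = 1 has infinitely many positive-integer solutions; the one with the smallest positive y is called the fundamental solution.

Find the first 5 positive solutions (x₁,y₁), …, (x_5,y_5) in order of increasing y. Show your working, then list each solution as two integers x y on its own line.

d=79: √d = [8; 1,7,1,16] (ℓ=4, even), read p_3/q_3
i=0: a=8 ⇒ p=8, q=1
…
i=2: a=7 ⇒ p=71, q=8
i=3: a=1 ⇒ p=80, q=9
→ (80, 9).  Check: 80²=6400, 79·9²=6399, difference 1.
n=2: (80,9)∘(80,9) = (80·80+79·9·9, 80·9+9·80) = (12799,1440)
n=3: (12799,1440)∘(80,9) = (80·12799+79·9·1440, 80·1440+9·12799) = (2047760,230391)
n=4: (2047760,230391)∘(80,9) = (80·2047760+79·9·230391, 80·230391+9·2047760) = (327628801,36861120)
n=5: (327628801,36861120)∘(80,9) = (80·327628801+79·9·36861120, 80·36861120+9·327628801) = (52418560400,5897548809)

80 9
12799 1440
2047760 230391
327628801 36861120
52418560400 5897548809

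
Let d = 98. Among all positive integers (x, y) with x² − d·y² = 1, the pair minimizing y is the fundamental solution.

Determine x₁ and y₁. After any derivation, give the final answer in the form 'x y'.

99 10

√98 = [9; 1,8,1,18, …], period ℓ=4 (even) → k=3
a_0=9:  p_0=9·1+0=9,  q_0=9·0+1=1
a_1=1:  p_1=1·9+1=10,  q_1=1·1+0=1
a_2=8:  p_2=8·10+9=89,  q_2=8·1+1=9
a_3=1:  p_3=1·89+10=99,  q_3=1·9+1=10
fundamental: x₁=99, y₁=10  (since 9801 − 98·100 = 1)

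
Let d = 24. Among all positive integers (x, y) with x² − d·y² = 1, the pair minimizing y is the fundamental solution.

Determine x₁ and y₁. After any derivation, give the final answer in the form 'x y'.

√24 → a₀=4, period (1,8); ℓ=2 even so k=1
k=0  a_k=4  p_k/q_k = 4/1
k=1  a_k=1  p_k/q_k = 5/1
→ (5, 1).  Check: 5²=25, 24·1²=24, difference 1.

5 1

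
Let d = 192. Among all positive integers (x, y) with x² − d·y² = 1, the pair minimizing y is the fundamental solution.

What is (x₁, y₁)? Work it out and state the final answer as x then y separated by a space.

√192 → a₀=13, period (1,5,1,26); ℓ=4 even so k=3
k=0  a_k=13  p_k/q_k = 13/1
k=1  a_k=1  p_k/q_k = 14/1
k=2  a_k=5  p_k/q_k = 83/6
k=3  a_k=1  p_k/q_k = 97/7
(x₁, y₁) = (97, 7);  97² − 192·7² = 1 ✓

97 7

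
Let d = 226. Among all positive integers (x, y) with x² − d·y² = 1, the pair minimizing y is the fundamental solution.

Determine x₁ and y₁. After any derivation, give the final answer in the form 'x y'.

√226 = [15; 30, …], period ℓ=1 (odd) → k=1
k=0  a_k=15  p_k/q_k = 15/1
k=1  a_k=30  p_k/q_k = 451/30
fundamental: x₁=451, y₁=30  (since 203401 − 226·900 = 1)

451 30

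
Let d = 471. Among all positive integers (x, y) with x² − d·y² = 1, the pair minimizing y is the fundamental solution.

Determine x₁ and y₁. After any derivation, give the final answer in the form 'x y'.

√471 → a₀=21, period (1,2,2,1,3,…,2,1,42); ℓ=14 even so k=13
i=0: a=21 ⇒ p=21, q=1
i=1: a=1 ⇒ p=22, q=1
…
i=3: a=2 ⇒ p=152, q=7
i=4: a=1 ⇒ p=217, q=10
i=5: a=3 ⇒ p=803, q=37
…
i=9: a=3 ⇒ p=644804, q=29711
i=10: a=1 ⇒ p=843469, q=38865
…
i=12: a=2 ⇒ p=5506953, q=253747
i=13: a=1 ⇒ p=7838695, q=361188
(x₁, y₁) = (7838695, 361188);  7838695² − 471·361188² = 1 ✓

7838695 361188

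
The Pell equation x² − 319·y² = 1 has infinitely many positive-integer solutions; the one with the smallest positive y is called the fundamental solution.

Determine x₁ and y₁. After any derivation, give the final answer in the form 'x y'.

√319 → a₀=17, period (1,6,5,1,4,…,6,1,34); ℓ=14 even so k=13
i=0: a=17 ⇒ p=17, q=1
i=1: a=1 ⇒ p=18, q=1
i=2: a=6 ⇒ p=125, q=7
i=3: a=5 ⇒ p=643, q=36
i=4: a=1 ⇒ p=768, q=43
i=5: a=4 ⇒ p=3715, q=208
i=6: a=3 ⇒ p=11913, q=667
…
i=8: a=3 ⇒ p=58797, q=3292
i=9: a=4 ⇒ p=250816, q=14043
i=10: a=1 ⇒ p=309613, q=17335
…
i=12: a=6 ⇒ p=11102899, q=621643
i=13: a=1 ⇒ p=12901780, q=722361
fundamental: x₁=12901780, y₁=722361  (since 166455927168400 − 319·521805414321 = 1)

12901780 722361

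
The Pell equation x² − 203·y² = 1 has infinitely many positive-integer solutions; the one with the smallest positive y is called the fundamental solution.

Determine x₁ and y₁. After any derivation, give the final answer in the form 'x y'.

√203 → a₀=14, period (4,28); ℓ=2 even so k=1
a_0=14:  p_0=14·1+0=14,  q_0=14·0+1=1
a_1=4:  p_1=4·14+1=57,  q_1=4·1+0=4
→ (57, 4).  Check: 57²=3249, 203·4²=3248, difference 1.

57 4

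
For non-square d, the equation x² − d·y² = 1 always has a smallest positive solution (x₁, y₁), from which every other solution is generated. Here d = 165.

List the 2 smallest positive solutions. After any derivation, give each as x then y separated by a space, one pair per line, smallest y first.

1079 84
2328481 181272

[12; 1,5,2,5,1,24] for √165; ℓ=6 ⇒ convergent index 5
i=0: a=12 ⇒ p=12, q=1
i=1: a=1 ⇒ p=13, q=1
…
i=3: a=2 ⇒ p=167, q=13
i=4: a=5 ⇒ p=912, q=71
i=5: a=1 ⇒ p=1079, q=84
fundamental: x₁=1079, y₁=84  (since 1164241 − 165·7056 = 1)
k=2:  x_2 = 1079·1079+165·84·84 = 2328481,  y_2 = 1079·84+84·1079 = 181272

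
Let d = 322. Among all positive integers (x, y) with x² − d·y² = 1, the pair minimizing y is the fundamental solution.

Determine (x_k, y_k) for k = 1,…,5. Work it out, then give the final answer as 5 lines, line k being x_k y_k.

323 18
208657 11628
134792099 7511670
87075487297 4852527192
56250630001763 3134725054362

√322 = [17; 1,16,1,34, …], period ℓ=4 (even) → k=3
a_0=17:  p_0=17·1+0=17,  q_0=17·0+1=1
a_1=1:  p_1=1·17+1=18,  q_1=1·1+0=1
a_2=16:  p_2=16·18+17=305,  q_2=16·1+1=17
a_3=1:  p_3=1·305+18=323,  q_3=1·17+1=18
→ (323, 18).  Check: 323²=104329, 322·18²=104328, difference 1.
(323+18√322)^2 = 208657 + 11628√322
(323+18√322)^3 = 134792099 + 7511670√322
(323+18√322)^4 = 87075487297 + 4852527192√322
(323+18√322)^5 = 56250630001763 + 3134725054362√322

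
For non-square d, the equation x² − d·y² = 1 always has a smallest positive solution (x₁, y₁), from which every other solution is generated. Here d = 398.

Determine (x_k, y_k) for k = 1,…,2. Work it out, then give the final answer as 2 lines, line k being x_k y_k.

[19; 1,18,1,38] for √398; ℓ=4 ⇒ convergent index 3
i=0: a=19 ⇒ p=19, q=1
i=1: a=1 ⇒ p=20, q=1
i=2: a=18 ⇒ p=379, q=19
i=3: a=1 ⇒ p=399, q=20
(x₁, y₁) = (399, 20);  399² − 398·20² = 1 ✓
k=2:  x_2 = 399·399+398·20·20 = 318401,  y_2 = 399·20+20·399 = 15960

399 20
318401 15960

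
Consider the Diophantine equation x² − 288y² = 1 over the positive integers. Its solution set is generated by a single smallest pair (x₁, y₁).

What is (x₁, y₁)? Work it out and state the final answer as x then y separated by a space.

17 1

[16; 1,32] for √288; ℓ=2 ⇒ convergent index 1
a_0=16:  p_0=16·1+0=16,  q_0=16·0+1=1
a_1=1:  p_1=1·16+1=17,  q_1=1·1+0=1
(x₁, y₁) = (17, 1);  17² − 288·1² = 1 ✓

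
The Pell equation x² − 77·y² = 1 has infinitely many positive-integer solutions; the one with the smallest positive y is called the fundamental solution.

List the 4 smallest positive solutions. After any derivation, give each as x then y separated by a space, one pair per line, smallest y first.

√77 → a₀=8, period (1,3,2,3,1,16); ℓ=6 even so k=5
k=0  a_k=8  p_k/q_k = 8/1
k=1  a_k=1  p_k/q_k = 9/1
k=2  a_k=3  p_k/q_k = 35/4
k=3  a_k=2  p_k/q_k = 79/9
k=4  a_k=3  p_k/q_k = 272/31
k=5  a_k=1  p_k/q_k = 351/40
→ (351, 40).  Check: 351²=123201, 77·40²=123200, difference 1.
n=2: (351,40)∘(351,40) = (351·351+77·40·40, 351·40+40·351) = (246401,28080)
n=3: (246401,28080)∘(351,40) = (351·246401+77·40·28080, 351·28080+40·246401) = (172973151,19712120)
n=4: (172973151,19712120)∘(351,40) = (351·172973151+77·40·19712120, 351·19712120+40·172973151) = (121426905601,13837880160)

351 40
246401 28080
172973151 19712120
121426905601 13837880160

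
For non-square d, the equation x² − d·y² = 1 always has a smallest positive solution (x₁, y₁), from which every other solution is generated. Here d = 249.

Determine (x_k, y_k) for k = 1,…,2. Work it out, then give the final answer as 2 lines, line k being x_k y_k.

[15; 1,3,1,1,5,…,3,1,30] for √249; ℓ=16 ⇒ convergent index 15
i=0: a=15 ⇒ p=15, q=1
i=1: a=1 ⇒ p=16, q=1
…
i=5: a=5 ⇒ p=789, q=50
i=6: a=1 ⇒ p=931, q=59
i=7: a=3 ⇒ p=3582, q=227
…
i=14: a=3 ⇒ p=6669699, q=422675
i=15: a=1 ⇒ p=8553815, q=542076
(x₁, y₁) = (8553815, 542076);  8553815² − 249·542076² = 1 ✓
k=2:  x_2 = 8553815·8553815+249·542076·542076 = 146335502108449,  y_2 = 8553815·542076+542076·8553815 = 9273635639880

8553815 542076
146335502108449 9273635639880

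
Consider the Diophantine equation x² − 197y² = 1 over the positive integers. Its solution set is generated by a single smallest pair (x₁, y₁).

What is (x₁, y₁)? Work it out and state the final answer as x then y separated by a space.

393 28

d=197: √d = [14; 28] (ℓ=1, odd), read p_1/q_1
step 0: (14, 1)  from 14·(1,0) + (0,1)
step 1: (393, 28)  from 28·(14,1) + (1,0)
fundamental: x₁=393, y₁=28  (since 154449 − 197·784 = 1)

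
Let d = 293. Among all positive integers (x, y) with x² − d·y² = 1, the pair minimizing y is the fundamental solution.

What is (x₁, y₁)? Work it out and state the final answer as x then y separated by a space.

√293 = [17; 8,1,1,8,34, …], period ℓ=5 (odd) → k=9
i=0: a=17 ⇒ p=17, q=1
i=1: a=8 ⇒ p=137, q=8
…
i=3: a=1 ⇒ p=291, q=17
…
i=5: a=34 ⇒ p=84679, q=4947
…
i=8: a=1 ⇒ p=1444507, q=84389
i=9: a=8 ⇒ p=12320649, q=719780
→ (12320649, 719780).  Check: 12320649²=151798391781201, 293·719780²=151798391781200, difference 1.

12320649 719780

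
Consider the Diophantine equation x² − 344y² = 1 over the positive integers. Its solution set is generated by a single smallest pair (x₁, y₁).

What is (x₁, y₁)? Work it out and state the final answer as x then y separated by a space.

√344 → a₀=18, period (1,1,4,1,3,1,4,1,1,36); ℓ=10 even so k=9
step 0: (18, 1)  from 18·(1,0) + (0,1)
…
step 2: (37, 2)  from 1·(19,1) + (18,1)
…
step 4: (204, 11)  from 1·(167,9) + (37,2)
step 5: (779, 42)  from 3·(204,11) + (167,9)
…
step 7: (4711, 254)  from 4·(983,53) + (779,42)
step 8: (5694, 307)  from 1·(4711,254) + (983,53)
step 9: (10405, 561)  from 1·(5694,307) + (4711,254)
(x₁, y₁) = (10405, 561);  10405² − 344·561² = 1 ✓

10405 561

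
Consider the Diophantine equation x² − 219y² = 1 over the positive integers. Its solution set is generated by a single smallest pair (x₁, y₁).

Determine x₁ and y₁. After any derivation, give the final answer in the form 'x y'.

[14; 1,3,1,28] for √219; ℓ=4 ⇒ convergent index 3
i=0: a=14 ⇒ p=14, q=1
i=1: a=1 ⇒ p=15, q=1
i=2: a=3 ⇒ p=59, q=4
i=3: a=1 ⇒ p=74, q=5
(x₁, y₁) = (74, 5);  74² − 219·5² = 1 ✓

74 5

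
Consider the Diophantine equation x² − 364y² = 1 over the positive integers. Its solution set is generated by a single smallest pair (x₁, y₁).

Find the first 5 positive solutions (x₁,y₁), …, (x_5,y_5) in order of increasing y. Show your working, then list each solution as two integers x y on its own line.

4954951 259710
49103078824801 2573700648420
486606699052048124551 25505121203178395130
4822224700149240710505379201 252753251621617410554928840
47787774200457874208819626306623751 2504759953751544114971907242978550

d=364: √d = [19; 12,1,2,3,1,8,1,3,2,1,12,38] (ℓ=12, even), read p_11/q_11
step 0: (19, 1)  from 19·(1,0) + (0,1)
…
step 3: (725, 38)  from 2·(248,13) + (229,12)
…
step 5: (3148, 165)  from 1·(2423,127) + (725,38)
step 6: (27607, 1447)  from 8·(3148,165) + (2423,127)
step 7: (30755, 1612)  from 1·(27607,1447) + (3148,165)
step 8: (119872, 6283)  from 3·(30755,1612) + (27607,1447)
step 9: (270499, 14178)  from 2·(119872,6283) + (30755,1612)
step 10: (390371, 20461)  from 1·(270499,14178) + (119872,6283)
step 11: (4954951, 259710)  from 12·(390371,20461) + (270499,14178)
(x₁, y₁) = (4954951, 259710);  4954951² − 364·259710² = 1 ✓
n=2: (4954951,259710)∘(4954951,259710) = (4954951·4954951+364·259710·259710, 4954951·259710+259710·4954951) = (49103078824801,2573700648420)
n=3: (49103078824801,2573700648420)∘(4954951,259710) = (4954951·49103078824801+364·259710·2573700648420, 4954951·2573700648420+259710·49103078824801) = (486606699052048124551,25505121203178395130)
n=4: (486606699052048124551,25505121203178395130)∘(4954951,259710) = (4954951·486606699052048124551+364·259710·25505121203178395130, 4954951·25505121203178395130+259710·486606699052048124551) = (4822224700149240710505379201,252753251621617410554928840)
n=5: (4822224700149240710505379201,252753251621617410554928840)∘(4954951,259710) = (4954951·4822224700149240710505379201+364·259710·252753251621617410554928840, 4954951·252753251621617410554928840+259710·4822224700149240710505379201) = (47787774200457874208819626306623751,2504759953751544114971907242978550)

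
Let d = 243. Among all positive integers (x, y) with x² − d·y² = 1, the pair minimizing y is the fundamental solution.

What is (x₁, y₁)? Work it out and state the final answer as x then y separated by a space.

70226 4505

d=243: √d = [15; 1,1,2,3,15,3,2,1,1,30] (ℓ=10, even), read p_9/q_9
step 0: (15, 1)  from 15·(1,0) + (0,1)
…
step 8: (41325, 2651)  from 1·(28901,1854) + (12424,797)
step 9: (70226, 4505)  from 1·(41325,2651) + (28901,1854)
(x₁, y₁) = (70226, 4505);  70226² − 243·4505² = 1 ✓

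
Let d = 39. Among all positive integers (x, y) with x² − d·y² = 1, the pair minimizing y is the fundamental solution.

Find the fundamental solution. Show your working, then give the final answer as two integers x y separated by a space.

√39 → a₀=6, period (4,12); ℓ=2 even so k=1
i=0: a=6 ⇒ p=6, q=1
i=1: a=4 ⇒ p=25, q=4
(x₁, y₁) = (25, 4);  25² − 39·4² = 1 ✓

25 4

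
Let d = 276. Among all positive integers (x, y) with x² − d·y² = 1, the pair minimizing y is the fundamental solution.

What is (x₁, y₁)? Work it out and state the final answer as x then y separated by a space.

7775 468

√276 → a₀=16, period (1,1,1,1,2,2,2,1,1,1,1,32); ℓ=12 even so k=11
i=0: a=16 ⇒ p=16, q=1
…
i=4: a=1 ⇒ p=83, q=5
…
i=7: a=2 ⇒ p=1246, q=75
…
i=9: a=1 ⇒ p=3007, q=181
i=10: a=1 ⇒ p=4768, q=287
i=11: a=1 ⇒ p=7775, q=468
fundamental: x₁=7775, y₁=468  (since 60450625 − 276·219024 = 1)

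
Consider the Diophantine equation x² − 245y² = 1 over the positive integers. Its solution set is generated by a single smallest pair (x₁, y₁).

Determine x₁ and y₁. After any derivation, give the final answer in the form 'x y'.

51841 3312

√245 → a₀=15, period (1,1,1,7,6,7,1,1,1,30); ℓ=10 even so k=9
i=0: a=15 ⇒ p=15, q=1
i=1: a=1 ⇒ p=16, q=1
i=2: a=1 ⇒ p=31, q=2
…
i=4: a=7 ⇒ p=360, q=23
i=5: a=6 ⇒ p=2207, q=141
…
i=7: a=1 ⇒ p=18016, q=1151
i=8: a=1 ⇒ p=33825, q=2161
i=9: a=1 ⇒ p=51841, q=3312
(x₁, y₁) = (51841, 3312);  51841² − 245·3312² = 1 ✓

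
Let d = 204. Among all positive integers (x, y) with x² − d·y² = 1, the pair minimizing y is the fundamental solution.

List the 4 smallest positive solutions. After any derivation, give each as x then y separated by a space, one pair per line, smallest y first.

4999 350
49980001 3499300
499700044999 34986001050
4996000999920001 349790034998600

√204 → a₀=14, period (3,1,1,6,1,1,3,28); ℓ=8 even so k=7
i=0: a=14 ⇒ p=14, q=1
…
i=5: a=1 ⇒ p=757, q=53
i=6: a=1 ⇒ p=1414, q=99
i=7: a=3 ⇒ p=4999, q=350
fundamental: x₁=4999, y₁=350  (since 24990001 − 204·122500 = 1)
(4999+350√204)^2 = 49980001 + 3499300√204
(4999+350√204)^3 = 499700044999 + 34986001050√204
(4999+350√204)^4 = 4996000999920001 + 349790034998600√204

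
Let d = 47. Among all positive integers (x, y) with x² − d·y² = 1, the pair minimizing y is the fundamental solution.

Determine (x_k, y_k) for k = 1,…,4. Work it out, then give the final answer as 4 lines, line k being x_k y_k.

d=47: √d = [6; 1,5,1,12] (ℓ=4, even), read p_3/q_3
step 0: (6, 1)  from 6·(1,0) + (0,1)
…
step 2: (41, 6)  from 5·(7,1) + (6,1)
step 3: (48, 7)  from 1·(41,6) + (7,1)
→ (48, 7).  Check: 48²=2304, 47·7²=2303, difference 1.
n=2: (48,7)∘(48,7) = (48·48+47·7·7, 48·7+7·48) = (4607,672)
n=3: (4607,672)∘(48,7) = (48·4607+47·7·672, 48·672+7·4607) = (442224,64505)
n=4: (442224,64505)∘(48,7) = (48·442224+47·7·64505, 48·64505+7·442224) = (42448897,6191808)

48 7
4607 672
442224 64505
42448897 6191808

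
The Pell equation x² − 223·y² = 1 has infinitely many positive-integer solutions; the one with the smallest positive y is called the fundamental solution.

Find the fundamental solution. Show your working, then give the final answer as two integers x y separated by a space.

224 15

√223 = [14; 1,13,1,28, …], period ℓ=4 (even) → k=3
step 0: (14, 1)  from 14·(1,0) + (0,1)
…
step 2: (209, 14)  from 13·(15,1) + (14,1)
step 3: (224, 15)  from 1·(209,14) + (15,1)
(x₁, y₁) = (224, 15);  224² − 223·15² = 1 ✓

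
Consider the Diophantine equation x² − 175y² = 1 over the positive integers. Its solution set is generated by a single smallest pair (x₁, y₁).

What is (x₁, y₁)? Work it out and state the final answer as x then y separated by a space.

√175 = [13; 4,2,1,2,4,26, …], period ℓ=6 (even) → k=5
step 0: (13, 1)  from 13·(1,0) + (0,1)
…
step 2: (119, 9)  from 2·(53,4) + (13,1)
step 3: (172, 13)  from 1·(119,9) + (53,4)
step 4: (463, 35)  from 2·(172,13) + (119,9)
step 5: (2024, 153)  from 4·(463,35) + (172,13)
→ (2024, 153).  Check: 2024²=4096576, 175·153²=4096575, difference 1.

2024 153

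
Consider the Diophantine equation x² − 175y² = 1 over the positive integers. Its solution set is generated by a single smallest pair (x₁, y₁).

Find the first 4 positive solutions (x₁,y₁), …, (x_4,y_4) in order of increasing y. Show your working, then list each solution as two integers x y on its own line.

d=175: √d = [13; 4,2,1,2,4,26] (ℓ=6, even), read p_5/q_5
step 0: (13, 1)  from 13·(1,0) + (0,1)
step 1: (53, 4)  from 4·(13,1) + (1,0)
step 2: (119, 9)  from 2·(53,4) + (13,1)
step 3: (172, 13)  from 1·(119,9) + (53,4)
step 4: (463, 35)  from 2·(172,13) + (119,9)
step 5: (2024, 153)  from 4·(463,35) + (172,13)
(x₁, y₁) = (2024, 153);  2024² − 175·153² = 1 ✓
k=2:  x_2 = 2024·2024+175·153·153 = 8193151,  y_2 = 2024·153+153·2024 = 619344
k=3:  x_3 = 2024·8193151+175·153·619344 = 33165873224,  y_3 = 2024·619344+153·8193151 = 2507104359
k=4:  x_4 = 2024·33165873224+175·153·2507104359 = 134255446617601,  y_4 = 2024·2507104359+153·33165873224 = 10148757825888

2024 153
8193151 619344
33165873224 2507104359
134255446617601 10148757825888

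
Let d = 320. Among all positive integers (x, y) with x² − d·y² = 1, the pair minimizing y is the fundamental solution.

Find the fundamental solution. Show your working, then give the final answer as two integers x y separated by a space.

161 9

√320 = [17; 1,7,1,34, …], period ℓ=4 (even) → k=3
i=0: a=17 ⇒ p=17, q=1
i=1: a=1 ⇒ p=18, q=1
i=2: a=7 ⇒ p=143, q=8
i=3: a=1 ⇒ p=161, q=9
(x₁, y₁) = (161, 9);  161² − 320·9² = 1 ✓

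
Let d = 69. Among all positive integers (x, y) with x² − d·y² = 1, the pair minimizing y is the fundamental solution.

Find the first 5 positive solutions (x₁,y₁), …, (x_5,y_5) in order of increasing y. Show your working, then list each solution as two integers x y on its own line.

7775 936
120901249 14554800
1880014414175 226327139064
29234224019520001 3519386997890400
454592181623521601375 54726467590868580936

d=69: √d = [8; 3,3,1,4,1,3,3,16] (ℓ=8, even), read p_7/q_7
k=0  a_k=8  p_k/q_k = 8/1
k=1  a_k=3  p_k/q_k = 25/3
k=2  a_k=3  p_k/q_k = 83/10
k=3  a_k=1  p_k/q_k = 108/13
k=4  a_k=4  p_k/q_k = 515/62
…
k=6  a_k=3  p_k/q_k = 2384/287
k=7  a_k=3  p_k/q_k = 7775/936
fundamental: x₁=7775, y₁=936  (since 60450625 − 69·876096 = 1)
(7775+936√69)^2 = 120901249 + 14554800√69
(7775+936√69)^3 = 1880014414175 + 226327139064√69
(7775+936√69)^4 = 29234224019520001 + 3519386997890400√69
(7775+936√69)^5 = 454592181623521601375 + 54726467590868580936√69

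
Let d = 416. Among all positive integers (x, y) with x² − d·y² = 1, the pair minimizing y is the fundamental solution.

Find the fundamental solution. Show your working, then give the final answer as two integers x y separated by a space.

√416 = [20; 2,1,1,9,1,1,2,40, …], period ℓ=8 (even) → k=7
step 0: (20, 1)  from 20·(1,0) + (0,1)
…
step 2: (61, 3)  from 1·(41,2) + (20,1)
…
step 4: (979, 48)  from 9·(102,5) + (61,3)
step 5: (1081, 53)  from 1·(979,48) + (102,5)
step 6: (2060, 101)  from 1·(1081,53) + (979,48)
step 7: (5201, 255)  from 2·(2060,101) + (1081,53)
fundamental: x₁=5201, y₁=255  (since 27050401 − 416·65025 = 1)

5201 255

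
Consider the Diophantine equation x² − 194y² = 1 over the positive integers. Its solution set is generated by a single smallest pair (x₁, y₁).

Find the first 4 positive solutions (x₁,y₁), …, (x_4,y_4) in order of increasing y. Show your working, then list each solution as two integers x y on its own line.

195 14
76049 5460
29658915 2129386
11566900801 830455080

[13; 1,12,1,26] for √194; ℓ=4 ⇒ convergent index 3
a_0=13:  p_0=13·1+0=13,  q_0=13·0+1=1
…
a_2=12:  p_2=12·14+13=181,  q_2=12·1+1=13
a_3=1:  p_3=1·181+14=195,  q_3=1·13+1=14
→ (195, 14).  Check: 195²=38025, 194·14²=38024, difference 1.
(195+14√194)^2 = 76049 + 5460√194
(195+14√194)^3 = 29658915 + 2129386√194
(195+14√194)^4 = 11566900801 + 830455080√194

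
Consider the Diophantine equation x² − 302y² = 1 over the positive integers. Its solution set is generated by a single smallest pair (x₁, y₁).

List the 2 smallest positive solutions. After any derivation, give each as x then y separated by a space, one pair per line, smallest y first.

4276623 246092
36579008568257 2104885414632

[17; 2,1,1,1,4,…,1,2,34] for √302; ℓ=16 ⇒ convergent index 15
step 0: (17, 1)  from 17·(1,0) + (0,1)
…
step 3: (87, 5)  from 1·(52,3) + (35,2)
step 4: (139, 8)  from 1·(87,5) + (52,3)
step 5: (643, 37)  from 4·(139,8) + (87,5)
step 6: (1425, 82)  from 2·(643,37) + (139,8)
…
step 8: (34513, 1986)  from 16·(2068,119) + (1425,82)
step 9: (36581, 2105)  from 1·(34513,1986) + (2068,119)
step 10: (107675, 6196)  from 2·(36581,2105) + (34513,1986)
…
step 12: (574956, 33085)  from 1·(467281,26889) + (107675,6196)
step 13: (1042237, 59974)  from 1·(574956,33085) + (467281,26889)
step 14: (1617193, 93059)  from 1·(1042237,59974) + (574956,33085)
step 15: (4276623, 246092)  from 2·(1617193,93059) + (1042237,59974)
fundamental: x₁=4276623, y₁=246092  (since 18289504284129 − 302·60561272464 = 1)
(4276623+246092√302)^2 = 36579008568257 + 2104885414632√302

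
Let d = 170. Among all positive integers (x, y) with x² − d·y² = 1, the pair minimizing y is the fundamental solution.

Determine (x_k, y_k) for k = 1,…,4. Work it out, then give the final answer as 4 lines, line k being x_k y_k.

[13; 26] for √170; ℓ=1 ⇒ convergent index 1
k=0  a_k=13  p_k/q_k = 13/1
k=1  a_k=26  p_k/q_k = 339/26
fundamental: x₁=339, y₁=26  (since 114921 − 170·676 = 1)
n=2: (339,26)∘(339,26) = (339·339+170·26·26, 339·26+26·339) = (229841,17628)
n=3: (229841,17628)∘(339,26) = (339·229841+170·26·17628, 339·17628+26·229841) = (155831859,11951758)
n=4: (155831859,11951758)∘(339,26) = (339·155831859+170·26·11951758, 339·11951758+26·155831859) = (105653770561,8103274296)

339 26
229841 17628
155831859 11951758
105653770561 8103274296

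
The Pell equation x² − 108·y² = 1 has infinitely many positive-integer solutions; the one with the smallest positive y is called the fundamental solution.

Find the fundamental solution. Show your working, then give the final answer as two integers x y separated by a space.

1351 130

[10; 2,1,1,4,1,1,2,20] for √108; ℓ=8 ⇒ convergent index 7
a_0=10:  p_0=10·1+0=10,  q_0=10·0+1=1
…
a_3=1:  p_3=1·31+21=52,  q_3=1·3+2=5
…
a_6=1:  p_6=1·291+239=530,  q_6=1·28+23=51
a_7=2:  p_7=2·530+291=1351,  q_7=2·51+28=130
fundamental: x₁=1351, y₁=130  (since 1825201 − 108·16900 = 1)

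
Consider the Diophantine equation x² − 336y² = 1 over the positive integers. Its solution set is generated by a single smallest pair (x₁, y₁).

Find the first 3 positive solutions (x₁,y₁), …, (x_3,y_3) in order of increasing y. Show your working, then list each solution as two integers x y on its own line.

55 3
6049 330
665335 36297

[18; 3,36] for √336; ℓ=2 ⇒ convergent index 1
a_0=18:  p_0=18·1+0=18,  q_0=18·0+1=1
a_1=3:  p_1=3·18+1=55,  q_1=3·1+0=3
(x₁, y₁) = (55, 3);  55² − 336·3² = 1 ✓
k=2:  x_2 = 55·55+336·3·3 = 6049,  y_2 = 55·3+3·55 = 330
k=3:  x_3 = 55·6049+336·3·330 = 665335,  y_3 = 55·330+3·6049 = 36297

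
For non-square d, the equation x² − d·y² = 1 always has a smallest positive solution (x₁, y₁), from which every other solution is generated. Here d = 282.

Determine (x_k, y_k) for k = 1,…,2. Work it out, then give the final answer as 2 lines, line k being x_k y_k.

2351 140
11054401 658280

√282 = [16; 1,3,1,4,1,3,1,32, …], period ℓ=8 (even) → k=7
step 0: (16, 1)  from 16·(1,0) + (0,1)
step 1: (17, 1)  from 1·(16,1) + (1,0)
…
step 6: (1864, 111)  from 3·(487,29) + (403,24)
step 7: (2351, 140)  from 1·(1864,111) + (487,29)
(x₁, y₁) = (2351, 140);  2351² − 282·140² = 1 ✓
(2351+140√282)^2 = 11054401 + 658280√282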